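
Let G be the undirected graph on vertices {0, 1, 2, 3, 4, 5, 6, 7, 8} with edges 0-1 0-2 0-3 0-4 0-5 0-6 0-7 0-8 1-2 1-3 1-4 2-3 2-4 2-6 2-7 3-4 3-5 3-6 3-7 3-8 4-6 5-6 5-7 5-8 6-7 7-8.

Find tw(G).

A width-4 tree decomposition is:
Bags: B1 = {0, 3, 5, 6, 7}  B2 = {0, 3, 5, 7, 8}  B3 = {0, 2, 3, 6, 7}  B4 = {0, 2, 3, 4, 6}  B5 = {0, 1, 2, 3, 4}
Tree: B1–B2, B1–B3, B3–B4, B4–B5
Each bag holds 5 vertices, so the decomposition has width 4, which upper-bounds the treewidth. For the lower bound, the 5 vertices {0, 3, 5, 7, 8} are pairwise adjacent, and any tree decomposition puts a clique entirely inside one bag — forcing width ≥ 4. The upper and lower bounds meet at 4, so that is the treewidth.

4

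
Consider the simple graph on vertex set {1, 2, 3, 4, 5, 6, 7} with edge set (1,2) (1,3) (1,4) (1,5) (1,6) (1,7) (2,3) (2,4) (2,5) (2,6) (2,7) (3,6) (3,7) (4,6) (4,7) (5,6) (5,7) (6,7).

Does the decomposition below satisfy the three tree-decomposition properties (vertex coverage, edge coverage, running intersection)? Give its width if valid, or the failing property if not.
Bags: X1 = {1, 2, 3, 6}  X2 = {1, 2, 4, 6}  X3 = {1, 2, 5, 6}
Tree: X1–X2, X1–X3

A tree decomposition must satisfy three properties: every vertex lies in some bag; for every edge, both endpoints lie together in some bag; and for every vertex, the bags containing it form a connected subtree. Here vertex 7 appears in no bag, so the decomposition is invalid.

No — vertex 7 appears in no bag.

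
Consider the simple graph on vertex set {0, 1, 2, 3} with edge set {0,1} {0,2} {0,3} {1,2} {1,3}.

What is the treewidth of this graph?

2

A width-2 tree decomposition is:
Bags: B1 = {0, 1, 3}  B2 = {0, 1, 2}
Tree: B1–B2
Each bag holds 3 vertices, so the decomposition has width 2, which upper-bounds the treewidth. For the lower bound, the 3 vertices {0, 1, 2} are pairwise adjacent, and any tree decomposition puts a clique entirely inside one bag — forcing width ≥ 2. Hence tw(G) = 2 exactly.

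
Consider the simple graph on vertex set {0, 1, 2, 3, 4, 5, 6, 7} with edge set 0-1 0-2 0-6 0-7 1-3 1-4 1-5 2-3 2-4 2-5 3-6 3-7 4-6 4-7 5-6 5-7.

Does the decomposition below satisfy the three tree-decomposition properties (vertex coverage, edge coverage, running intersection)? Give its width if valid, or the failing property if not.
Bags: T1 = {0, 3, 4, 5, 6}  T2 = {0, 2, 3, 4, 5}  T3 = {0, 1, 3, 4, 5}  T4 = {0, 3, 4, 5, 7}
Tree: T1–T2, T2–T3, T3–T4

Every vertex of G appears in some bag (union = {0, 1, 2, 3, 4, 5, 6, 7}); every edge is covered by a bag; and for each vertex v the set of bags containing v is connected in the bag tree. The decomposition is therefore valid. The largest bag has 5 vertices, so the width is 4.

Yes; width 4.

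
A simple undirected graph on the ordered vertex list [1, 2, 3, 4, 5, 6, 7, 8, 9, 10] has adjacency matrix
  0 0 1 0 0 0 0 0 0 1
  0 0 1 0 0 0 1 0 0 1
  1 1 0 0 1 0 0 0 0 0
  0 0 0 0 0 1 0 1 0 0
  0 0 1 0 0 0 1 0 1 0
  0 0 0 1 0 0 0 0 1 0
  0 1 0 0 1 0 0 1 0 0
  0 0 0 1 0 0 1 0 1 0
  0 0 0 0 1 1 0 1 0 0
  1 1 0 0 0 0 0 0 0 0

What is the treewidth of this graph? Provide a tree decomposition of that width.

Treewidth 2.
Bags: B1 = {1, 2, 10}  B2 = {1, 2, 3}  B3 = {2, 3, 7}  B4 = {3, 5, 7}  B5 = {5, 7, 8}  B6 = {5, 8, 9}  B7 = {4, 8, 9}  B8 = {4, 6, 9}
Tree: B1–B2, B2–B3, B3–B4, B4–B5, B5–B6, B6–B7, B7–B8

The largest bag has 3 vertices, giving width 2; this decomposition certifies tw(G) ≤ 2. For the lower bound, G contains the cycle 10–1–3–2–10, so G is not a forest; only forests have treewidth ≤ 1, hence tw(G) ≥ 2. Combining the bounds, tw(G) = 2.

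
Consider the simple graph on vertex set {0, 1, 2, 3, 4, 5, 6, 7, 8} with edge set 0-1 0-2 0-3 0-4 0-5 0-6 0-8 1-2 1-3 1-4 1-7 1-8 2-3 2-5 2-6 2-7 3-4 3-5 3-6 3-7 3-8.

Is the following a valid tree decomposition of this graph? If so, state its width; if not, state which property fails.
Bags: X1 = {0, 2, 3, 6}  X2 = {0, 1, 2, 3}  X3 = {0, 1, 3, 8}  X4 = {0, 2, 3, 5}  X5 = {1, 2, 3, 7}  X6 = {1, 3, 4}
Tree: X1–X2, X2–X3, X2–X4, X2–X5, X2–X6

A tree decomposition must satisfy three properties: every vertex lies in some bag; for every edge, both endpoints lie together in some bag; and for every vertex, the bags containing it form a connected subtree. Here edge (0,4) lies in no bag, so the decomposition is invalid.

No — edge (0,4) lies in no bag.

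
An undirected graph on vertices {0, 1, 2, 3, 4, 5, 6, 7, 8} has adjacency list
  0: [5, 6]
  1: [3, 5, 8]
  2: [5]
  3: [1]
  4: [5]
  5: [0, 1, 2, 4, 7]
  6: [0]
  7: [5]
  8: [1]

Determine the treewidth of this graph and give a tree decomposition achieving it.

Treewidth 1.
One optimal decomposition is:
Bags: B1 = {1, 5}  B2 = {1, 3}  B3 = {1, 8}  B4 = {5, 7}  B5 = {0, 5}  B6 = {4, 5}  B7 = {2, 5}  B8 = {0, 6}
Tree: B1–B2, B1–B3, B1–B4, B4–B5, B1–B6, B4–B7, B5–B8

Each bag holds 2 vertices, so the decomposition has width 1, which upper-bounds the treewidth. Since G has at least one edge (e.g. 1–5), it is not an edgeless graph, so tw(G) ≥ 1. Combining the bounds, tw(G) = 1.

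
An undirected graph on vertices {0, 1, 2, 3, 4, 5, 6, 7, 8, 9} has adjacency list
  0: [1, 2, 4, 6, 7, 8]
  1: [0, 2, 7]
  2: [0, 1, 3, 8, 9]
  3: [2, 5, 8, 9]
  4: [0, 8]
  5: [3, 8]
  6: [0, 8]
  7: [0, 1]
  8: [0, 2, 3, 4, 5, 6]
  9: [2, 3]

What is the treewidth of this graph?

2

A width-2 tree decomposition is:
Bags: B1 = {0, 1, 2}  B2 = {0, 2, 8}  B3 = {2, 3, 8}  B4 = {3, 5, 8}  B5 = {2, 3, 9}  B6 = {0, 6, 8}  B7 = {0, 4, 8}  B8 = {0, 1, 7}
Tree: B1–B2, B2–B3, B3–B4, B3–B5, B2–B6, B2–B7, B1–B8
Every bag has size at most 3, so the width is 3 − 1 = 2 and tw(G) ≤ 2. For the lower bound, the 3 vertices {0, 2, 8} are pairwise adjacent, and any tree decomposition puts a clique entirely inside one bag — forcing width ≥ 2. Hence tw(G) = 2 exactly.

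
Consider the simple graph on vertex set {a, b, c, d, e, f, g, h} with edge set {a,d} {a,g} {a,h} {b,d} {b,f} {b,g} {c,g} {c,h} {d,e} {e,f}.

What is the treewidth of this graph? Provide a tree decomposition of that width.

Every bag has size at most 3, so the width is 3 − 1 = 2 and tw(G) ≤ 2. Since e–f–b–d–e is a cycle in G, G is not acyclic. Forests are exactly the graphs of treewidth ≤ 1, so tw(G) ≥ 2. Therefore the treewidth is 2.

Treewidth 2.
One optimal decomposition is:
Bags: B1 = {d, e, f}  B2 = {b, d, f}  B3 = {a, b, d}  B4 = {a, b, g}  B5 = {a, g, h}  B6 = {c, g, h}
Tree: B1–B2, B2–B3, B3–B4, B4–B5, B5–B6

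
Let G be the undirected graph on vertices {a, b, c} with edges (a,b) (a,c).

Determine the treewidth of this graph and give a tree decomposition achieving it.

The largest bag has 2 vertices, giving width 1; this decomposition certifies tw(G) ≤ 1. Any graph with an edge has treewidth ≥ 1, and G has the edge b–a. The upper and lower bounds meet at 1, so that is the treewidth.

Treewidth 1.
One optimal decomposition is:
Bags: B1 = {a, b}  B2 = {a, c}
Tree: B1–B2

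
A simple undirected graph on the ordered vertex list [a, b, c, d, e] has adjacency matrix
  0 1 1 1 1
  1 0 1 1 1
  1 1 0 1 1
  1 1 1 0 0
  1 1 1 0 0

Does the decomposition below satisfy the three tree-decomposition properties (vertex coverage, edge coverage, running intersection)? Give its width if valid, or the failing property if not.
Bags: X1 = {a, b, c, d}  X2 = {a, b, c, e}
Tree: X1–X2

Yes; width 3.

Every vertex of G appears in some bag (union = {a, b, c, d, e}); every edge is covered by a bag; and for each vertex v the set of bags containing v is connected in the bag tree. The decomposition is therefore valid. The largest bag has 4 vertices, so the width is 3.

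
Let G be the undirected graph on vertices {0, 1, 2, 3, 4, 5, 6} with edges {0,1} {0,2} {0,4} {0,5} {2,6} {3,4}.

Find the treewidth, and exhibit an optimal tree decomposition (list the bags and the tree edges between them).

Treewidth 1.
One such decomposition:
Bags: B1 = {0, 4}  B2 = {3, 4}  B3 = {0, 1}  B4 = {0, 2}  B5 = {2, 6}  B6 = {0, 5}
Tree: B1–B2, B1–B3, B3–B4, B4–B5, B4–B6

Each bag holds 2 vertices, so the decomposition has width 1, which upper-bounds the treewidth. Any graph with an edge has treewidth ≥ 1, and G has the edge 4–0. Hence tw(G) = 1 exactly.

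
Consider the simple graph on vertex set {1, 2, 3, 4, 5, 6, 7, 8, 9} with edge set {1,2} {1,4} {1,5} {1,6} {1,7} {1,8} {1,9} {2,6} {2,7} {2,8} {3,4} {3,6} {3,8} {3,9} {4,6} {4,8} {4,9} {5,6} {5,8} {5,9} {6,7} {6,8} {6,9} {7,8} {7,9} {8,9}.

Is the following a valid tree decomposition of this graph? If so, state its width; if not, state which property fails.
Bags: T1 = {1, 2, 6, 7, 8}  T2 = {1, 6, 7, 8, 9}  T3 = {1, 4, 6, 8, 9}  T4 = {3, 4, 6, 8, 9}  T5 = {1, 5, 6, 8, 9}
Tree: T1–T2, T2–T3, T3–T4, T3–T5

Yes; width 4.

Vertex coverage: the bags together contain {1, 2, 3, 4, 5, 6, 7, 8, 9}, the full vertex set. Edge coverage: each edge of G has both endpoints in at least one bag. Running intersection: for every vertex, the bags containing it form a connected subtree. All three properties hold, so this is a valid tree decomposition of width max|bag| − 1 = 4, and hence tw(G) ≤ 4.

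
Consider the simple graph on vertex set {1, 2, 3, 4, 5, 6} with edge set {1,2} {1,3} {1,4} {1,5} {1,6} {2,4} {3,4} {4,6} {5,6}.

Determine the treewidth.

A width-2 tree decomposition is:
Bags: B1 = {1, 2, 4}  B2 = {1, 4, 6}  B3 = {1, 3, 4}  B4 = {1, 5, 6}
Tree: B1–B2, B2–B3, B2–B4
Each bag holds 3 vertices, so the decomposition has width 2, which upper-bounds the treewidth. Conversely, {1, 2, 4} is a clique of size 3, and the vertices of any clique must share a bag in every tree decomposition; so some bag has ≥ 3 vertices and tw(G) ≥ 2. Therefore the treewidth is 2.

2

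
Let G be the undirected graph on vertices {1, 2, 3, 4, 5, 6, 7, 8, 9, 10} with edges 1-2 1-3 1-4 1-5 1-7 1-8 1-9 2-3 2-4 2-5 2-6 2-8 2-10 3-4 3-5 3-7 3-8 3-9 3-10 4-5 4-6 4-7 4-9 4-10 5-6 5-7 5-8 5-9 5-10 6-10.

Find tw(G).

A width-4 tree decomposition is:
Bags: B1 = {2, 3, 4, 5, 10}  B2 = {1, 2, 3, 4, 5}  B3 = {1, 3, 4, 5, 9}  B4 = {1, 2, 3, 5, 8}  B5 = {2, 4, 5, 6, 10}  B6 = {1, 3, 4, 5, 7}
Tree: B1–B2, B2–B3, B2–B4, B1–B5, B3–B6
The largest bag has 5 vertices, giving width 4; this decomposition certifies tw(G) ≤ 4. Conversely, {1, 2, 3, 5, 8} is a clique of size 5, and the vertices of any clique must share a bag in every tree decomposition; so some bag has ≥ 5 vertices and tw(G) ≥ 4. Combining the bounds, tw(G) = 4.

4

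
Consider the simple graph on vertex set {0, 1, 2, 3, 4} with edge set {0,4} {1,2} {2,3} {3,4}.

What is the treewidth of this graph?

1

A width-1 tree decomposition is:
Bags: B1 = {1, 2}  B2 = {2, 3}  B3 = {3, 4}  B4 = {0, 4}
Tree: B1–B2, B2–B3, B3–B4
Every bag has size at most 2, so the width is 2 − 1 = 1 and tw(G) ≤ 1. Since G has at least one edge (e.g. 2–1), it is not an edgeless graph, so tw(G) ≥ 1. Combining the bounds, tw(G) = 1.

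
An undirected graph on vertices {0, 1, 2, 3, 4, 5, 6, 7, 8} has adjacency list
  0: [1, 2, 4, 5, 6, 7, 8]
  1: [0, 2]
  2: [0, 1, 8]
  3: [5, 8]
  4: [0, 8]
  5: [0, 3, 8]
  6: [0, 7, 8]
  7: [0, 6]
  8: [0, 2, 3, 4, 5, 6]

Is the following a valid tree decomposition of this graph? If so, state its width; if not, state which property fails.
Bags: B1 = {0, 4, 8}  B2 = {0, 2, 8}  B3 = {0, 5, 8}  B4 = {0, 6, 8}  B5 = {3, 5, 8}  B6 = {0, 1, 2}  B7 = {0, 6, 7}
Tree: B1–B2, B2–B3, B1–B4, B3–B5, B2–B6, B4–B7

Yes; width 2.

Every vertex of G appears in some bag (union = {0, 1, 2, 3, 4, 5, 6, 7, 8}); every edge is covered by a bag; and for each vertex v the set of bags containing v is connected in the bag tree. The decomposition is therefore valid. The largest bag has 3 vertices, so the width is 2.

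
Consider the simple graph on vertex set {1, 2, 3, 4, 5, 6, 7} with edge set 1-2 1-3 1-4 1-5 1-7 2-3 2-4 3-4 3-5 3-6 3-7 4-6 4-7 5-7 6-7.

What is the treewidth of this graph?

3

A width-3 tree decomposition is:
Bags: B1 = {1, 3, 4, 7}  B2 = {3, 4, 6, 7}  B3 = {1, 2, 3, 4}  B4 = {1, 3, 5, 7}
Tree: B1–B2, B1–B3, B1–B4
Each bag holds 4 vertices, so the decomposition has width 3, which upper-bounds the treewidth. On the other hand G contains the 4-clique {1, 2, 3, 4}. A clique must lie in a single bag of any decomposition, so no decomposition can have width below 3. Therefore the treewidth is 3.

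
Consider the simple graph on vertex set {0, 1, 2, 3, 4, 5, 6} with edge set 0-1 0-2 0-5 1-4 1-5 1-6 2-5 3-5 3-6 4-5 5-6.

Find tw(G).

2

A width-2 tree decomposition is:
Bags: B1 = {0, 1, 5}  B2 = {0, 2, 5}  B3 = {1, 4, 5}  B4 = {1, 5, 6}  B5 = {3, 5, 6}
Tree: B1–B2, B1–B3, B3–B4, B4–B5
Every bag has size at most 3, so the width is 3 − 1 = 2 and tw(G) ≤ 2. On the other hand G contains the 3-clique {0, 1, 5}. A clique must lie in a single bag of any decomposition, so no decomposition can have width below 2. The upper and lower bounds meet at 2, so that is the treewidth.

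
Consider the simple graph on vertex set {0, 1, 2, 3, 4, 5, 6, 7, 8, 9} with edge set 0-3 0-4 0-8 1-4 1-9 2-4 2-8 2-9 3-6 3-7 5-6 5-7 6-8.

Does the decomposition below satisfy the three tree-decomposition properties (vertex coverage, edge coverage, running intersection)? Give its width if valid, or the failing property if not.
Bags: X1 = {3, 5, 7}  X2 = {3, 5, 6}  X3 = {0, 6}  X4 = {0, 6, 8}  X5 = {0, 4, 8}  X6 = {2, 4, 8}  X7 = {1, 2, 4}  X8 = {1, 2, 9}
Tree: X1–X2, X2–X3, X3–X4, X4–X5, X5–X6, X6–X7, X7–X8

A tree decomposition must satisfy three properties: every vertex lies in some bag; for every edge, both endpoints lie together in some bag; and for every vertex, the bags containing it form a connected subtree. Here edge (3,0) lies in no bag, so the decomposition is invalid.

No — edge (3,0) lies in no bag.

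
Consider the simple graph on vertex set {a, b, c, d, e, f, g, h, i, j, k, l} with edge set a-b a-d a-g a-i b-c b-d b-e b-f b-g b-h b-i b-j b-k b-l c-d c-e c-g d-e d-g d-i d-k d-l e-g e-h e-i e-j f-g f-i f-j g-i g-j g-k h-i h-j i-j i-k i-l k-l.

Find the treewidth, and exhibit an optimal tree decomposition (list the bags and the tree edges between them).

Treewidth 4.
One such decomposition:
Bags: B1 = {a, b, d, g, i}  B2 = {b, d, e, g, i}  B3 = {b, c, d, e, g}  B4 = {b, e, g, i, j}  B5 = {b, d, g, i, k}  B6 = {b, d, i, k, l}  B7 = {b, e, h, i, j}  B8 = {b, f, g, i, j}
Tree: B1–B2, B2–B3, B2–B4, B2–B5, B5–B6, B4–B7, B4–B8

Every bag has size at most 5, so the width is 5 − 1 = 4 and tw(G) ≤ 4. On the other hand G contains the 5-clique {b, c, d, e, g}. A clique must lie in a single bag of any decomposition, so no decomposition can have width below 4. The upper and lower bounds meet at 4, so that is the treewidth.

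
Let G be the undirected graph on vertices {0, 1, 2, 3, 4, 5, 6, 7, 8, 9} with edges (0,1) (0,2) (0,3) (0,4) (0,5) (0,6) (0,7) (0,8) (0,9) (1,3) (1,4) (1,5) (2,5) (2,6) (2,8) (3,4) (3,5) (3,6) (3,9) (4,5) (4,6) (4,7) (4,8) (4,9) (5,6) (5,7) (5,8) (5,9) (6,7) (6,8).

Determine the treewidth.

A width-4 tree decomposition is:
Bags: B1 = {0, 3, 4, 5, 6}  B2 = {0, 4, 5, 6, 8}  B3 = {0, 4, 5, 6, 7}  B4 = {0, 2, 5, 6, 8}  B5 = {0, 3, 4, 5, 9}  B6 = {0, 1, 3, 4, 5}
Tree: B1–B2, B1–B3, B2–B4, B1–B5, B5–B6
Each bag holds 5 vertices, so the decomposition has width 4, which upper-bounds the treewidth. For the lower bound, the 5 vertices {0, 2, 5, 6, 8} are pairwise adjacent, and any tree decomposition puts a clique entirely inside one bag — forcing width ≥ 4. Hence tw(G) = 4 exactly.

4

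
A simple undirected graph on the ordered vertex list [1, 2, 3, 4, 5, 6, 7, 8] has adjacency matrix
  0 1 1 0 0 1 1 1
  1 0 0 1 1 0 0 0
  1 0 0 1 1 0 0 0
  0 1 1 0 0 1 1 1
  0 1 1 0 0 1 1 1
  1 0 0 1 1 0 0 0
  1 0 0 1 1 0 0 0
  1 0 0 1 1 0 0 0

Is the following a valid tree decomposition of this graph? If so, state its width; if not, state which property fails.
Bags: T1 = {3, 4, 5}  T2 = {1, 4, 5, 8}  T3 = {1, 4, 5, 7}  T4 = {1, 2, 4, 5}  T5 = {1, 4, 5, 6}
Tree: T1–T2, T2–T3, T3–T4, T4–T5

A tree decomposition must satisfy three properties: every vertex lies in some bag; for every edge, both endpoints lie together in some bag; and for every vertex, the bags containing it form a connected subtree. Here edge (1,3) lies in no bag, so the decomposition is invalid.

No — edge (1,3) lies in no bag.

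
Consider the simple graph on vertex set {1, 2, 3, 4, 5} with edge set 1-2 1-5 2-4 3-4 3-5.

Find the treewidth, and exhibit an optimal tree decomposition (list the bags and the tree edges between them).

Each bag holds 3 vertices, so the decomposition has width 2, which upper-bounds the treewidth. Since 4–3–5–1–2–4 is a cycle in G, G is not acyclic. Forests are exactly the graphs of treewidth ≤ 1, so tw(G) ≥ 2. Hence tw(G) = 2 exactly.

Treewidth 2.
Bags: B1 = {3, 4, 5}  B2 = {1, 4, 5}  B3 = {1, 2, 4}
Tree: B1–B2, B2–B3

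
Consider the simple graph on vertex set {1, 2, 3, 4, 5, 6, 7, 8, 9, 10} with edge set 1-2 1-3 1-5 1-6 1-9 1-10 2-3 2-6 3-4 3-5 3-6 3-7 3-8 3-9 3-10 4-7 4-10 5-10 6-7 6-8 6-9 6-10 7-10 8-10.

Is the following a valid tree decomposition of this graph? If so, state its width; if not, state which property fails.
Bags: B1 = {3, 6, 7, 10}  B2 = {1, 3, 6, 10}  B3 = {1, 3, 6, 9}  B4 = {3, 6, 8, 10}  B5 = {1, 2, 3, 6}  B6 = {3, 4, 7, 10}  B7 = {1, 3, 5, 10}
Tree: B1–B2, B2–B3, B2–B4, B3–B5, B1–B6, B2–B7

Checking the three conditions: (i) the bags cover all of {1, 2, 3, 4, 5, 6, 7, 8, 9, 10}; (ii) for each edge, some bag contains both endpoints; (iii) the bags containing any fixed vertex form a subtree. All hold, so the decomposition is valid with width 4 − 1 = 3.

Yes; width 3.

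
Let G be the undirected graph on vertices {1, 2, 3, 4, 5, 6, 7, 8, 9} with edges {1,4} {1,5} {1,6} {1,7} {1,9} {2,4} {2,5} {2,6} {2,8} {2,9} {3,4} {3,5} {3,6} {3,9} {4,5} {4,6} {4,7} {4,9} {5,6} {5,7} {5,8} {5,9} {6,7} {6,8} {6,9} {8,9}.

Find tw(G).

4

A width-4 tree decomposition is:
Bags: B1 = {2, 4, 5, 6, 9}  B2 = {1, 4, 5, 6, 9}  B3 = {1, 4, 5, 6, 7}  B4 = {3, 4, 5, 6, 9}  B5 = {2, 5, 6, 8, 9}
Tree: B1–B2, B2–B3, B1–B4, B1–B5
Each bag holds 5 vertices, so the decomposition has width 4, which upper-bounds the treewidth. On the other hand G contains the 5-clique {2, 5, 6, 8, 9}. A clique must lie in a single bag of any decomposition, so no decomposition can have width below 4. Combining the bounds, tw(G) = 4.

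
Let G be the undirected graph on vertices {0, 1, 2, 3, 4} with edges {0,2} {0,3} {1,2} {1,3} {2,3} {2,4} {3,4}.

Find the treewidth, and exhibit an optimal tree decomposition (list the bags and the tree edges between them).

Treewidth 2.
One such decomposition:
Bags: B1 = {0, 2, 3}  B2 = {2, 3, 4}  B3 = {1, 2, 3}
Tree: B1–B2, B1–B3

The largest bag has 3 vertices, giving width 2; this decomposition certifies tw(G) ≤ 2. For the lower bound, the 3 vertices {0, 2, 3} are pairwise adjacent, and any tree decomposition puts a clique entirely inside one bag — forcing width ≥ 2. Hence tw(G) = 2 exactly.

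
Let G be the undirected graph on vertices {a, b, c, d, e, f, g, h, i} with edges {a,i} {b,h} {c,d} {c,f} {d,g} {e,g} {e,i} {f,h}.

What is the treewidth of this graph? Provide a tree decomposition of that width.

Each bag holds 2 vertices, so the decomposition has width 1, which upper-bounds the treewidth. Any graph with an edge has treewidth ≥ 1, and G has the edge a–i. Hence tw(G) = 1 exactly.

Treewidth 1.
Bags: B1 = {a, i}  B2 = {e, i}  B3 = {e, g}  B4 = {d, g}  B5 = {c, d}  B6 = {c, f}  B7 = {f, h}  B8 = {b, h}
Tree: B1–B2, B2–B3, B3–B4, B4–B5, B5–B6, B6–B7, B7–B8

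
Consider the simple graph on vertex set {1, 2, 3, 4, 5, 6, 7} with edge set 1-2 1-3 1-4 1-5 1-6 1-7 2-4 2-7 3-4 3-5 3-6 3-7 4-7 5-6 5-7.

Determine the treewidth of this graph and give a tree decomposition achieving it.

Every bag has size at most 4, so the width is 4 − 1 = 3 and tw(G) ≤ 3. On the other hand G contains the 4-clique {1, 2, 4, 7}. A clique must lie in a single bag of any decomposition, so no decomposition can have width below 3. Therefore the treewidth is 3.

Treewidth 3.
One optimal decomposition is:
Bags: B1 = {1, 2, 4, 7}  B2 = {1, 3, 4, 7}  B3 = {1, 3, 5, 7}  B4 = {1, 3, 5, 6}
Tree: B1–B2, B2–B3, B3–B4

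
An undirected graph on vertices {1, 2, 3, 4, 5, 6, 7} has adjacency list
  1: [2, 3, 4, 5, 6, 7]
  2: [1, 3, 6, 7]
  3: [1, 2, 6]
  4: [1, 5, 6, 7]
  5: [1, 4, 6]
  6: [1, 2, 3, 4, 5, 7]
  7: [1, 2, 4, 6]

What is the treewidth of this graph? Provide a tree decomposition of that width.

Treewidth 3.
One such decomposition:
Bags: B1 = {1, 4, 5, 6}  B2 = {1, 4, 6, 7}  B3 = {1, 2, 6, 7}  B4 = {1, 2, 3, 6}
Tree: B1–B2, B2–B3, B3–B4

The largest bag has 4 vertices, giving width 3; this decomposition certifies tw(G) ≤ 3. For the lower bound, the 4 vertices {1, 2, 3, 6} are pairwise adjacent, and any tree decomposition puts a clique entirely inside one bag — forcing width ≥ 3. Therefore the treewidth is 3.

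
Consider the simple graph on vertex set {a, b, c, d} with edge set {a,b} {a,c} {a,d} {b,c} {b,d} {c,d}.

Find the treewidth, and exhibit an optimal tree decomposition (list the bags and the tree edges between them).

Treewidth 3.
One such decomposition:
Bags: B1 = {a, b, c, d}
Tree: (single bag)

With just one bag of size 4, the width is 4 − 1 = 3, so tw(G) ≤ 3. For the lower bound, the 4 vertices {a, b, c, d} are pairwise adjacent, and any tree decomposition puts a clique entirely inside one bag — forcing width ≥ 3. Hence tw(G) = 3 exactly.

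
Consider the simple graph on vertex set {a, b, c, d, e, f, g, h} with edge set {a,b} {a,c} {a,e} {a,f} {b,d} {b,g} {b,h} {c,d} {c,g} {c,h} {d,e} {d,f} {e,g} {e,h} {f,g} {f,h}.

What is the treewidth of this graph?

4

A width-4 tree decomposition is:
Bags: B1 = {a, d, f, g, h}  B2 = {a, c, d, g, h}  B3 = {a, b, d, g, h}  B4 = {a, d, e, g, h}
Tree: B1–B2, B2–B3, B3–B4
The largest bag has 5 vertices, giving width 4; this decomposition certifies tw(G) ≤ 4. For the lower bound: the 5 vertex sets {d,f}, {a,c}, {b,g}, {h}, {e} are disjoint, each induces a connected subgraph, and every pair is joined by at least one edge of G. Contracting each set to a single vertex therefore yields K_{5} as a minor, and since treewidth is minor-monotone, tw(G) ≥ tw(K_{5}) = 4. The upper and lower bounds meet at 4, so that is the treewidth.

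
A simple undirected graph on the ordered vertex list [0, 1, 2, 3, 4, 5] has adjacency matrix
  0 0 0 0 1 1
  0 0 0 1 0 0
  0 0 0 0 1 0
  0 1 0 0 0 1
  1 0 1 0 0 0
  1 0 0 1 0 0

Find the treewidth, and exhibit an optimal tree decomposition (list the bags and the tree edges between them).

Every bag has size at most 2, so the width is 2 − 1 = 1 and tw(G) ≤ 1. Since G has at least one edge (e.g. 2–4), it is not an edgeless graph, so tw(G) ≥ 1. The upper and lower bounds meet at 1, so that is the treewidth.

Treewidth 1.
One such decomposition:
Bags: B1 = {2, 4}  B2 = {0, 4}  B3 = {0, 5}  B4 = {3, 5}  B5 = {1, 3}
Tree: B1–B2, B2–B3, B3–B4, B4–B5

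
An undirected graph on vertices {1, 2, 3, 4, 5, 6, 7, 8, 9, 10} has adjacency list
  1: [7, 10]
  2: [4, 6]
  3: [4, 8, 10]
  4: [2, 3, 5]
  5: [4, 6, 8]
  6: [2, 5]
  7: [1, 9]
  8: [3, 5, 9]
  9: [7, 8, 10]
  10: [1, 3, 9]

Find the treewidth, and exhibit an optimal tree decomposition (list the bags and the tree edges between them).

The largest bag has 3 vertices, giving width 2; this decomposition certifies tw(G) ≤ 2. For the lower bound, G contains the cycle 7–1–10–9–7, so G is not a forest; only forests have treewidth ≤ 1, hence tw(G) ≥ 2. Hence tw(G) = 2 exactly.

Treewidth 2.
One such decomposition:
Bags: B1 = {1, 7, 9}  B2 = {1, 9, 10}  B3 = {8, 9, 10}  B4 = {3, 8, 10}  B5 = {3, 5, 8}  B6 = {3, 4, 5}  B7 = {4, 5, 6}  B8 = {2, 4, 6}
Tree: B1–B2, B2–B3, B3–B4, B4–B5, B5–B6, B6–B7, B7–B8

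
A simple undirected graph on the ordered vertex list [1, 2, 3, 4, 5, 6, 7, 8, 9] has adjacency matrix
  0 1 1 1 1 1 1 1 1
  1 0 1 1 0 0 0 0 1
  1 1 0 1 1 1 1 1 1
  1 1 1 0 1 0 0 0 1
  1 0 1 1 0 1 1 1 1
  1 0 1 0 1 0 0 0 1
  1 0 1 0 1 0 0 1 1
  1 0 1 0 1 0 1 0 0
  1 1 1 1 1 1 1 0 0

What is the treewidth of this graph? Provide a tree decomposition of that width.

Each bag holds 5 vertices, so the decomposition has width 4, which upper-bounds the treewidth. For the lower bound, the 5 vertices {1, 2, 3, 4, 9} are pairwise adjacent, and any tree decomposition puts a clique entirely inside one bag — forcing width ≥ 4. Combining the bounds, tw(G) = 4.

Treewidth 4.
Bags: B1 = {1, 2, 3, 4, 9}  B2 = {1, 3, 4, 5, 9}  B3 = {1, 3, 5, 6, 9}  B4 = {1, 3, 5, 7, 9}  B5 = {1, 3, 5, 7, 8}
Tree: B1–B2, B2–B3, B3–B4, B4–B5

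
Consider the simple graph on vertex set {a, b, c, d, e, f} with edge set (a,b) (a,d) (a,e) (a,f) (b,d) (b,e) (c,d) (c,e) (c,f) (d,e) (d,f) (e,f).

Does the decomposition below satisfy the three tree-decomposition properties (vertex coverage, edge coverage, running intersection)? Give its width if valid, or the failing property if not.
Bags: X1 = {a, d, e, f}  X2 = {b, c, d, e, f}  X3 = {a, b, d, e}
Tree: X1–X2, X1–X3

A tree decomposition must satisfy three properties: every vertex lies in some bag; for every edge, both endpoints lie together in some bag; and for every vertex, the bags containing it form a connected subtree. Here bags containing vertex b are not connected in the tree, so the decomposition is invalid.

No — bags containing vertex b are not connected in the tree.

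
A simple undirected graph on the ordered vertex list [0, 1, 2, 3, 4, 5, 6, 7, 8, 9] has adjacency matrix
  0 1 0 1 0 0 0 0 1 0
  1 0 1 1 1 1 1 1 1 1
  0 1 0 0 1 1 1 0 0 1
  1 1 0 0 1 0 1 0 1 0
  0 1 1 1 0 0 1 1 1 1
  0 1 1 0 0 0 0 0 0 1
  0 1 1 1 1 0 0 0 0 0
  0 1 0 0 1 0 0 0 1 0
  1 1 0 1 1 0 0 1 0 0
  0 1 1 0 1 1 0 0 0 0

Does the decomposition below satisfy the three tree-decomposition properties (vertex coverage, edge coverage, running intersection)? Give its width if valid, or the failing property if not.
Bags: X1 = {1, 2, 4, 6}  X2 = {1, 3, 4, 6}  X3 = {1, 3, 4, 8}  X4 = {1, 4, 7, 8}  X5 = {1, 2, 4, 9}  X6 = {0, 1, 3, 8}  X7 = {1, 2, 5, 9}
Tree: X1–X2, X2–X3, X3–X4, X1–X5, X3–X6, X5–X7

Yes; width 3.

Every vertex of G appears in some bag (union = {0, 1, 2, 3, 4, 5, 6, 7, 8, 9}); every edge is covered by a bag; and for each vertex v the set of bags containing v is connected in the bag tree. The decomposition is therefore valid. The largest bag has 4 vertices, so the width is 3.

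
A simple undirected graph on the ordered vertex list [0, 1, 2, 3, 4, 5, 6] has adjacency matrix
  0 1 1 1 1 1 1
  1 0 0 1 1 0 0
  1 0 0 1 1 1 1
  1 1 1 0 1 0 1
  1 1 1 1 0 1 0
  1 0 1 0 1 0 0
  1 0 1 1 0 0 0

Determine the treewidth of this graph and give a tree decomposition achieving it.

Treewidth 3.
Bags: B1 = {0, 2, 3, 4}  B2 = {0, 2, 4, 5}  B3 = {0, 1, 3, 4}  B4 = {0, 2, 3, 6}
Tree: B1–B2, B1–B3, B1–B4

The largest bag has 4 vertices, giving width 3; this decomposition certifies tw(G) ≤ 3. On the other hand G contains the 4-clique {0, 1, 3, 4}. A clique must lie in a single bag of any decomposition, so no decomposition can have width below 3. Therefore the treewidth is 3.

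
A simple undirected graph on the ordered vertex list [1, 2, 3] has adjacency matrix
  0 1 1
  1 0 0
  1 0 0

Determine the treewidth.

1

A width-1 tree decomposition is:
Bags: B1 = {1, 2}  B2 = {1, 3}
Tree: B1–B2
Each bag holds 2 vertices, so the decomposition has width 1, which upper-bounds the treewidth. G has an edge, so its treewidth is at least 1. Hence tw(G) = 1 exactly.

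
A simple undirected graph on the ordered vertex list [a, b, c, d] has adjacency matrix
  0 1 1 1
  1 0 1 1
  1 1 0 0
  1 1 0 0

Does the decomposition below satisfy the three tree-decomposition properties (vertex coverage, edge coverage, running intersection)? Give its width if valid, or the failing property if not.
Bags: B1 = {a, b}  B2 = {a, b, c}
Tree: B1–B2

No — vertex d appears in no bag.

A tree decomposition must satisfy three properties: every vertex lies in some bag; for every edge, both endpoints lie together in some bag; and for every vertex, the bags containing it form a connected subtree. Here vertex d appears in no bag, so the decomposition is invalid.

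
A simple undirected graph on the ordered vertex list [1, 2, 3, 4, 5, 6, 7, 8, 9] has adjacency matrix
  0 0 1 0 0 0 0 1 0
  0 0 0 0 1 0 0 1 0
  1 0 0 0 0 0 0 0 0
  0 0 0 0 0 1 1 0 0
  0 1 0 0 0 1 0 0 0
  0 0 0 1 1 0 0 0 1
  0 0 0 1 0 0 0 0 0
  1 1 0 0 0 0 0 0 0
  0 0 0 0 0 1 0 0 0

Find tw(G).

1

A width-1 tree decomposition is:
Bags: B1 = {2, 5}  B2 = {5, 6}  B3 = {2, 8}  B4 = {1, 8}  B5 = {4, 6}  B6 = {4, 7}  B7 = {6, 9}  B8 = {1, 3}
Tree: B1–B2, B1–B3, B3–B4, B2–B5, B5–B6, B5–B7, B4–B8
Each bag holds 2 vertices, so the decomposition has width 1, which upper-bounds the treewidth. Since G has at least one edge (e.g. 2–5), it is not an edgeless graph, so tw(G) ≥ 1. Hence tw(G) = 1 exactly.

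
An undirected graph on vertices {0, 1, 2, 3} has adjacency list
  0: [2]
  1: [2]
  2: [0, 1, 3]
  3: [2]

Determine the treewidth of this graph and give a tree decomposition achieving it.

Treewidth 1.
Bags: B1 = {1, 2}  B2 = {2, 3}  B3 = {0, 2}
Tree: B1–B2, B1–B3

The largest bag has 2 vertices, giving width 1; this decomposition certifies tw(G) ≤ 1. Since G has at least one edge (e.g. 2–1), it is not an edgeless graph, so tw(G) ≥ 1. Combining the bounds, tw(G) = 1.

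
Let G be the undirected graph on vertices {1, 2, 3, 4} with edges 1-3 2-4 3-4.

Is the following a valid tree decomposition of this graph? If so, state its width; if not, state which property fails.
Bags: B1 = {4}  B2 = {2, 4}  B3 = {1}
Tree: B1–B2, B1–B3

A tree decomposition must satisfy three properties: every vertex lies in some bag; for every edge, both endpoints lie together in some bag; and for every vertex, the bags containing it form a connected subtree. Here vertex 3 appears in no bag, so the decomposition is invalid.

No — vertex 3 appears in no bag.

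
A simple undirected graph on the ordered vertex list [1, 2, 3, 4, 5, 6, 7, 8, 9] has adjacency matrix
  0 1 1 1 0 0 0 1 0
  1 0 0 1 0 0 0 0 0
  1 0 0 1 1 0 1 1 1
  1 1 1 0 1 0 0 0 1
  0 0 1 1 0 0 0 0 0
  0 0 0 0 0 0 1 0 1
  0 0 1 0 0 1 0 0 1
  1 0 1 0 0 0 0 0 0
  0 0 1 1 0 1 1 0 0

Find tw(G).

A width-2 tree decomposition is:
Bags: B1 = {3, 4, 9}  B2 = {3, 4, 5}  B3 = {3, 7, 9}  B4 = {1, 3, 4}  B5 = {1, 3, 8}  B6 = {1, 2, 4}  B7 = {6, 7, 9}
Tree: B1–B2, B1–B3, B1–B4, B4–B5, B4–B6, B3–B7
Each bag holds 3 vertices, so the decomposition has width 2, which upper-bounds the treewidth. For the lower bound, the 3 vertices {1, 2, 4} are pairwise adjacent, and any tree decomposition puts a clique entirely inside one bag — forcing width ≥ 2. Hence tw(G) = 2 exactly.

2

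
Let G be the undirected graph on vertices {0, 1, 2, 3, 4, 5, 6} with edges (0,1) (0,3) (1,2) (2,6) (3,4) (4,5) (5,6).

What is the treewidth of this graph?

A width-2 tree decomposition is:
Bags: B1 = {2, 5, 6}  B2 = {2, 4, 5}  B3 = {2, 3, 4}  B4 = {0, 2, 3}  B5 = {0, 1, 2}
Tree: B1–B2, B2–B3, B3–B4, B4–B5
The largest bag has 3 vertices, giving width 2; this decomposition certifies tw(G) ≤ 2. The edges 2–6–5–4–3–0–1–2 form a cycle, so G is not a tree and its treewidth is at least 2. The upper and lower bounds meet at 2, so that is the treewidth.

2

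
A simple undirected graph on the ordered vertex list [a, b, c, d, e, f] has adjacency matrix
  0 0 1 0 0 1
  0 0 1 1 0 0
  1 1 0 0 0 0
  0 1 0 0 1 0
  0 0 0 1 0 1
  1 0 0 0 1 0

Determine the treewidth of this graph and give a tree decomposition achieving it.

Each bag holds 3 vertices, so the decomposition has width 2, which upper-bounds the treewidth. The edges e–f–a–c–b–d–e form a cycle, so G is not a tree and its treewidth is at least 2. Combining the bounds, tw(G) = 2.

Treewidth 2.
One optimal decomposition is:
Bags: B1 = {a, e, f}  B2 = {a, c, e}  B3 = {b, c, e}  B4 = {b, d, e}
Tree: B1–B2, B2–B3, B3–B4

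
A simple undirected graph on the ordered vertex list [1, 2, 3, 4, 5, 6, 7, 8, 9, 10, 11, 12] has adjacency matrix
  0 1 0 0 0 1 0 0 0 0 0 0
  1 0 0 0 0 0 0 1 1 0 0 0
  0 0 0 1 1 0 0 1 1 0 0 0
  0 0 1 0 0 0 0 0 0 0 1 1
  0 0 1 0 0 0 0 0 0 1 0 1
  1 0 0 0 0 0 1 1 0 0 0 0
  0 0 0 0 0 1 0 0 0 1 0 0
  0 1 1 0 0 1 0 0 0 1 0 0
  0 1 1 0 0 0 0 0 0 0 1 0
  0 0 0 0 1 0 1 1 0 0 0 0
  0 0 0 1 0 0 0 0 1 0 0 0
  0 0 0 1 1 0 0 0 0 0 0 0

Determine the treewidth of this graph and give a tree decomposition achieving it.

The largest bag has 4 vertices, giving width 3; this decomposition certifies tw(G) ≤ 3. For the lower bound: the 4 vertex sets {1,6,7}, {10}, {8}, {2,3,5,9} are disjoint, each induces a connected subgraph, and every pair is joined by at least one edge of G. Contracting each set to a single vertex therefore yields K_{4} as a minor, and since treewidth is minor-monotone, tw(G) ≥ tw(K_{4}) = 3. Combining the bounds, tw(G) = 3.

Treewidth 3.
One optimal decomposition is:
Bags: B1 = {1, 6, 7, 10}  B2 = {1, 6, 8, 10}  B3 = {1, 2, 8, 10}  B4 = {2, 5, 8, 10}  B5 = {2, 3, 5, 8}  B6 = {2, 3, 5, 9}  B7 = {3, 5, 9, 12}  B8 = {3, 4, 9, 12}  B9 = {4, 9, 11, 12}
Tree: B1–B2, B2–B3, B3–B4, B4–B5, B5–B6, B6–B7, B7–B8, B8–B9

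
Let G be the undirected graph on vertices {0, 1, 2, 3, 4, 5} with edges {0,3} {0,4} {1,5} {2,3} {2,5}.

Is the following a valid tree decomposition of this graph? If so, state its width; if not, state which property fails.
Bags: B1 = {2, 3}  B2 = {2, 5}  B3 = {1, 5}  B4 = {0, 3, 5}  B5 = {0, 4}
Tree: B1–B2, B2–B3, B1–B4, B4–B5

No — bags containing vertex 5 are not connected in the tree.

A tree decomposition must satisfy three properties: every vertex lies in some bag; for every edge, both endpoints lie together in some bag; and for every vertex, the bags containing it form a connected subtree. Here bags containing vertex 5 are not connected in the tree, so the decomposition is invalid.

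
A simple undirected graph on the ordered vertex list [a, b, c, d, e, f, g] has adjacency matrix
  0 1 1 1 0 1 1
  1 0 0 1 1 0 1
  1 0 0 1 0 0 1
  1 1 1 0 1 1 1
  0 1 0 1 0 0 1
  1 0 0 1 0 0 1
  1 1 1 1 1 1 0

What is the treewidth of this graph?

3

A width-3 tree decomposition is:
Bags: B1 = {a, b, d, g}  B2 = {a, c, d, g}  B3 = {a, d, f, g}  B4 = {b, d, e, g}
Tree: B1–B2, B2–B3, B1–B4
The largest bag has 4 vertices, giving width 3; this decomposition certifies tw(G) ≤ 3. For the lower bound, the 4 vertices {b, d, e, g} are pairwise adjacent, and any tree decomposition puts a clique entirely inside one bag — forcing width ≥ 3. Combining the bounds, tw(G) = 3.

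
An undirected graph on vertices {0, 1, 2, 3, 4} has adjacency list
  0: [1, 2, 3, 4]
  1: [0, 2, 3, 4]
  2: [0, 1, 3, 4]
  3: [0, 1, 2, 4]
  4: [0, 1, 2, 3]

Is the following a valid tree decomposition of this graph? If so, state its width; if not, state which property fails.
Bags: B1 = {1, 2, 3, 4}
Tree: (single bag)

No — vertex 0 appears in no bag.

A tree decomposition must satisfy three properties: every vertex lies in some bag; for every edge, both endpoints lie together in some bag; and for every vertex, the bags containing it form a connected subtree. Here vertex 0 appears in no bag, so the decomposition is invalid.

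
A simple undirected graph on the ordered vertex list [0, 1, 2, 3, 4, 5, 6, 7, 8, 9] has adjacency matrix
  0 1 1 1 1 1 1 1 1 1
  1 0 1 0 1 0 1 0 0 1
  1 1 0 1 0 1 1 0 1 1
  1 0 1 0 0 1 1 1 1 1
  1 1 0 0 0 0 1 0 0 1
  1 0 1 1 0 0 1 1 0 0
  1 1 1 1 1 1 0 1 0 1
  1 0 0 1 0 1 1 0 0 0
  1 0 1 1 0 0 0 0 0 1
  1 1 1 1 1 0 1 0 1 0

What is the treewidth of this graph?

4

A width-4 tree decomposition is:
Bags: B1 = {0, 2, 3, 6, 9}  B2 = {0, 1, 2, 6, 9}  B3 = {0, 1, 4, 6, 9}  B4 = {0, 2, 3, 8, 9}  B5 = {0, 2, 3, 5, 6}  B6 = {0, 3, 5, 6, 7}
Tree: B1–B2, B2–B3, B1–B4, B1–B5, B5–B6
Every bag has size at most 5, so the width is 5 − 1 = 4 and tw(G) ≤ 4. For the lower bound, the 5 vertices {0, 2, 3, 8, 9} are pairwise adjacent, and any tree decomposition puts a clique entirely inside one bag — forcing width ≥ 4. Hence tw(G) = 4 exactly.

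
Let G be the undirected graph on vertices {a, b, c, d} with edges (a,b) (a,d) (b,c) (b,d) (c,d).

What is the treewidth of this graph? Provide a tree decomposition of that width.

Treewidth 2.
One optimal decomposition is:
Bags: B1 = {b, c, d}  B2 = {a, b, d}
Tree: B1–B2

Each bag holds 3 vertices, so the decomposition has width 2, which upper-bounds the treewidth. For the lower bound, the 3 vertices {b, c, d} are pairwise adjacent, and any tree decomposition puts a clique entirely inside one bag — forcing width ≥ 2. Hence tw(G) = 2 exactly.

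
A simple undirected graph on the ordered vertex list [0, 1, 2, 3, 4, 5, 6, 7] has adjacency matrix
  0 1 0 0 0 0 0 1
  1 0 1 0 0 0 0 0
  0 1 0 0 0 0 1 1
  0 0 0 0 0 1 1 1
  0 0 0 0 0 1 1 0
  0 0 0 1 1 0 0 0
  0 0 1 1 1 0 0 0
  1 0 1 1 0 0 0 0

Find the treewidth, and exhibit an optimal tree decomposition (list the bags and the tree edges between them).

Treewidth 2.
Bags: B1 = {0, 1, 7}  B2 = {1, 2, 7}  B3 = {2, 3, 7}  B4 = {2, 3, 6}  B5 = {3, 5, 6}  B6 = {4, 5, 6}
Tree: B1–B2, B2–B3, B3–B4, B4–B5, B5–B6

The largest bag has 3 vertices, giving width 2; this decomposition certifies tw(G) ≤ 2. The edges 0–1–2–7–0 form a cycle, so G is not a tree and its treewidth is at least 2. Combining the bounds, tw(G) = 2.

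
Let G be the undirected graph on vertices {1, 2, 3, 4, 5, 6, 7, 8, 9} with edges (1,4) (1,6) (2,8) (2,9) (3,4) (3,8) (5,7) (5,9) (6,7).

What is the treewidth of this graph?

A width-2 tree decomposition is:
Bags: B1 = {1, 4, 6}  B2 = {3, 4, 6}  B3 = {3, 6, 8}  B4 = {2, 6, 8}  B5 = {2, 6, 9}  B6 = {5, 6, 9}  B7 = {5, 6, 7}
Tree: B1–B2, B2–B3, B3–B4, B4–B5, B5–B6, B6–B7
The largest bag has 3 vertices, giving width 2; this decomposition certifies tw(G) ≤ 2. For the lower bound, G contains the cycle 6–1–4–3–8–2–9–5–7–6, so G is not a forest; only forests have treewidth ≤ 1, hence tw(G) ≥ 2. The upper and lower bounds meet at 2, so that is the treewidth.

2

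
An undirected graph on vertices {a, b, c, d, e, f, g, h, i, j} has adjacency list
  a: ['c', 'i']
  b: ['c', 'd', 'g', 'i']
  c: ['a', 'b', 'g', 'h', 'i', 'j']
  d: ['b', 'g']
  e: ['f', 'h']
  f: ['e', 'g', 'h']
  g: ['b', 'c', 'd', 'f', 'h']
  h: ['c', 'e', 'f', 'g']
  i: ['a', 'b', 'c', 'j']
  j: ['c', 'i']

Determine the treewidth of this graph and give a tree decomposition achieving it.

The largest bag has 3 vertices, giving width 2; this decomposition certifies tw(G) ≤ 2. For the lower bound, the 3 vertices {b, d, g} are pairwise adjacent, and any tree decomposition puts a clique entirely inside one bag — forcing width ≥ 2. Combining the bounds, tw(G) = 2.

Treewidth 2.
Bags: B1 = {b, c, g}  B2 = {b, c, i}  B3 = {c, g, h}  B4 = {f, g, h}  B5 = {e, f, h}  B6 = {a, c, i}  B7 = {c, i, j}  B8 = {b, d, g}
Tree: B1–B2, B1–B3, B3–B4, B4–B5, B2–B6, B6–B7, B1–B8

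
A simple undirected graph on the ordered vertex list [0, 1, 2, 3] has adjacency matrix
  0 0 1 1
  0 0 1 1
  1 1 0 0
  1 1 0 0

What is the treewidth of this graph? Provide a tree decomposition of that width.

Each bag holds 3 vertices, so the decomposition has width 2, which upper-bounds the treewidth. The edges 1–3–0–2–1 form a cycle, so G is not a tree and its treewidth is at least 2. The upper and lower bounds meet at 2, so that is the treewidth.

Treewidth 2.
Bags: B1 = {0, 1, 3}  B2 = {0, 1, 2}
Tree: B1–B2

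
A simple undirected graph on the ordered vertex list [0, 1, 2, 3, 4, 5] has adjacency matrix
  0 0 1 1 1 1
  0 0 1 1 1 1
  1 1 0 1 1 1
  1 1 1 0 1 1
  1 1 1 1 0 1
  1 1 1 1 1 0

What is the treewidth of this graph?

4

A width-4 tree decomposition is:
Bags: B1 = {1, 2, 3, 4, 5}  B2 = {0, 2, 3, 4, 5}
Tree: B1–B2
The largest bag has 5 vertices, giving width 4; this decomposition certifies tw(G) ≤ 4. Conversely, {0, 2, 3, 4, 5} is a clique of size 5, and the vertices of any clique must share a bag in every tree decomposition; so some bag has ≥ 5 vertices and tw(G) ≥ 4. Combining the bounds, tw(G) = 4.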